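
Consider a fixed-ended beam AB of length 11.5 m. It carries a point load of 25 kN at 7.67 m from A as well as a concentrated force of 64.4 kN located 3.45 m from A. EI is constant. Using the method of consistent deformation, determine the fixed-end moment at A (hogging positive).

Take the two fixed-end moments M_A, M_B as redundants; the released structure is the simple span AB.
On the primary (simply-supported) span, the end slopes from the loading are:
  at A: point load 25 at a = 7.67: Pab(L + b)/(6LEI) = 163.2/EI
  at B: point load 25 at a = 7.67: Pab(L + a)/(6LEI) = 204/EI
  at A: point load 64.4 at a = 3.45: Pab(L + b)/(6LEI) = 506.8/EI
  at B: point load 64.4 at a = 3.45: Pab(L + a)/(6LEI) = 387.5/EI
  θ_A0 = 669.9/EI,  θ_B0 = 591.6/EI
Flexibility coefficients: a unit moment at one end gives L/(3EI) there and L/(6EI) at the far end, so f₁₁ = f₂₂ = 3.833/EI and f₁₂ = f₂₁ = 1.917/EI.
Compatibility — zero rotation at each built-in end:
  3.833 M_A + 1.917 M_B = 669.9
  1.917 M_A + 3.833 M_B = 591.6
Solving the pair gives M_A = 130.1 kN·m and M_B = 89.25 kN·m (hogging).

M_A = 130.1 kN·m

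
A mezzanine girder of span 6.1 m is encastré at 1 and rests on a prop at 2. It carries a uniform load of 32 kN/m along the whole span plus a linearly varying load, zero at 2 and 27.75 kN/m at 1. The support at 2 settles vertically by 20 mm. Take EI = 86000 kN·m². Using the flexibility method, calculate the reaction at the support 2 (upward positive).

R_2 = 67.39 kN

Choose R_2 as the redundant. The primary structure is the cantilever fixed at 1.
Free-end deflection of the primary structure under the applied loading (downward +):
  UDL 32: wL⁴/(8EI) = 5538/EI
  triangular load, peak 27.75 at the fixed end: w₀L⁴/(30EI) = 1281/EI
  δ_0 = 6819/EI
Tip deflection under a unit load at 2: L³/(3EI) = 75.66/EI.
With EI = 86000 kN·m²: δ_0 = 0.079292 m and δ_{22} = 0.00088 m/kN.
Compatibility — the beam at 2 must follow the support down by 0.02 m: δ_0 − R_2·δ_{22} = 0.02, so R_2 = (0.079292 − 0.02)/0.00088 = 67.39 kN.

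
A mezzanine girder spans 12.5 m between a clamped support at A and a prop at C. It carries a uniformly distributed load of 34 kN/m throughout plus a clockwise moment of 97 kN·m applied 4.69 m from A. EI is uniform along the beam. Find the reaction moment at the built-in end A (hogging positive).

M_A = 672.4 kN·m

Release the roller at C. Primary structure: cantilever fixed at A.
Downward deflection at the released point C due to the loads:
  UDL 34: wL⁴/(8EI) = 103760/EI
  clockwise couple 97 at a = 4.69: M₀a(2L − a)/(2EI) = 4620/EI
  δ_0 = 108380/EI
Flexibility coefficient — unit upward force at C: δ_{CC} = L³/(3EI) = 651/EI.
The prop prevents deflection at C: R_C = δ_0/δ_{CC} = 108380/651 = 166.5 kN.
Moment equilibrium about A: M_A = Σ(load moments about A) − R_C·L = 2753 − 166.5×12.5 = 672.4 kN·m.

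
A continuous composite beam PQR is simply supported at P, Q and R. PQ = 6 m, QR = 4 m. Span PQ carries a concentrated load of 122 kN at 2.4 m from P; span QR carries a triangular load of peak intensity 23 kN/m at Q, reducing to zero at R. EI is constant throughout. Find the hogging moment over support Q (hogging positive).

M_Q = 83.6 kN·m

Take M_Q as the redundant. Released structure: two simple spans PQ and QR with a hinge at Q.
Discontinuity in slope at Q on the released structure — sum the simple-span end rotations:
  span PQ: point load 122 at a = 2.4: Pab(L + a)/(6LEI) = 246/EI
  span QR: triangular load, peak 23: w₀L³/(45EI) = 32.71/EI
  relative rotation θ_0 = (246 + 32.71)/EI = 278.7/EI
A unit hogging moment at Q produces rotation L₁/(3EI) + L₂/(3EI) = 3.333/EI.
Slope continuity at Q: θ_0 = M_Q·3.333/EI, so M_Q = 278.7/3.333 = 83.6 kN·m (hogging).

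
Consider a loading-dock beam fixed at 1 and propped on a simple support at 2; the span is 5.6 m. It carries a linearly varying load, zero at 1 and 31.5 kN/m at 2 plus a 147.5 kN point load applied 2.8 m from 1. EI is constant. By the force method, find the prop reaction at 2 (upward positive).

Release the roller at 2. Primary structure: cantilever fixed at 1.
Free-end deflection of the primary structure under the applied loading (downward +):
  triangular load, peak 31.5 at the free end: 11w₀L⁴/(120EI) = 2840/EI
  point load 147.5 at a = 2.8: Pa²(3L − a)/(6EI) = 2698/EI
  δ_0 = 5538/EI
Flexibility coefficient — unit upward force at 2: δ_{22} = L³/(3EI) = 58.54/EI.
Compatibility at 2: δ_0 − R_2·δ_{22} = 0, so R_2 = 5538/58.54 = 94.6 kN.

R_2 = 94.6 kN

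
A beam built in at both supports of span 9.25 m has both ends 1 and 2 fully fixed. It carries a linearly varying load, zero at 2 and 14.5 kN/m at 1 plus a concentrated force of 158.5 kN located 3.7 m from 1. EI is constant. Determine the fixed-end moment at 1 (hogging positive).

M_1 = 273.2 kN·m

Release both end moments; the primary structure is a simply-supported span 12 with redundants M_1 and M_2.
On the primary (simply-supported) span, the end slopes from the loading are:
  at 1: triangular load, peak 14.5: w₀L³/(45EI) = 255/EI
  at 2: triangular load, peak 14.5: 7w₀L³/(360EI) = 223.1/EI
  at 1: point load 158.5 at a = 3.7: Pab(L + b)/(6LEI) = 867.9/EI
  at 2: point load 158.5 at a = 3.7: Pab(L + a)/(6LEI) = 759.5/EI
  θ_10 = 1123/EI,  θ_20 = 982.6/EI
Flexibility coefficients: a unit moment at one end gives L/(3EI) there and L/(6EI) at the far end, so f₁₁ = f₂₂ = 3.083/EI and f₁₂ = f₂₁ = 1.542/EI.
Compatibility — zero rotation at each built-in end:
  3.083 M_1 + 1.542 M_2 = 1123
  1.542 M_1 + 3.083 M_2 = 982.6
Solving the pair gives M_1 = 273.2 kN·m and M_2 = 182.1 kN·m (hogging).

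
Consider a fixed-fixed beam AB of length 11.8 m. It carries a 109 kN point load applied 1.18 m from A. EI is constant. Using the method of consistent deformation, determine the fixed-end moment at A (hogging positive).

Take the two fixed-end moments M_A, M_B as redundants; the released structure is the simple span AB.
On the primary (simply-supported) span, the end slopes from the loading are:
  at A: point load 109 at a = 1.18: Pab(L + b)/(6LEI) = 432.5/EI
  at B: point load 109 at a = 1.18: Pab(L + a)/(6LEI) = 250.4/EI
  θ_A0 = 432.5/EI,  θ_B0 = 250.4/EI
Flexibility coefficients: a unit moment at one end gives L/(3EI) there and L/(6EI) at the far end, so f₁₁ = f₂₂ = 3.933/EI and f₁₂ = f₂₁ = 1.967/EI.
Compatibility — zero rotation at each built-in end:
  3.933 M_A + 1.967 M_B = 432.5
  1.967 M_A + 3.933 M_B = 250.4
Solving the pair gives M_A = 104.2 kN·m and M_B = 11.58 kN·m (hogging).

M_A = 104.2 kN·m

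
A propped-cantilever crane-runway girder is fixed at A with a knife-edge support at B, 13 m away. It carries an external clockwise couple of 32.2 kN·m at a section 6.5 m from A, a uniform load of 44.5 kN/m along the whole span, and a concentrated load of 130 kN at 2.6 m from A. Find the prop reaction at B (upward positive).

Choose R_B as the redundant. The primary structure is the cantilever fixed at A.
Deflection at B on the released cantilever, summing each load's contribution:
  clockwise couple 32.2 at a = 6.5: M₀a(2L − a)/(2EI) = 2041/EI
  UDL 44.5: wL⁴/(8EI) = 158871/EI
  point load 130 at a = 2.6: Pa²(3L − a)/(6EI) = 5331/EI
  δ_0 = 166243/EI
Flexibility coefficient — unit upward force at B: δ_{BB} = L³/(3EI) = 732.3/EI.
The prop prevents deflection at B: R_B = δ_0/δ_{BB} = 166243/732.3 = 227 kN.

R_B = 227 kN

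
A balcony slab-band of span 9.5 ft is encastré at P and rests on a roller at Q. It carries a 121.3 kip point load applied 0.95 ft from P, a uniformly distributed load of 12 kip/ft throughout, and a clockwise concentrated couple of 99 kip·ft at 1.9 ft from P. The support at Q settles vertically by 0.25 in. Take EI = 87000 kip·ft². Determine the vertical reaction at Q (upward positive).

Release the roller at Q. Primary structure: cantilever fixed at P.
Downward deflection at the released point Q due to the loads:
  point load 121.3 at a = 0.95: Pa²(3L − a)/(6EI) = 502.7/EI
  UDL 12: wL⁴/(8EI) = 12218/EI
  clockwise couple 99 at a = 1.9: M₀a(2L − a)/(2EI) = 1608/EI
  δ_0 = 14329/EI
Tip deflection under a unit load at Q: L³/(3EI) = 285.8/EI.
With EI = 87000 kip·ft²: δ_0 = 0.1647 ft and δ_{QQ} = 0.003285 ft/kip.
Compatibility — the beam at Q must follow the support down by 0.02083 ft: δ_0 − R_Q·δ_{QQ} = 0.02083, so R_Q = (0.1647 − 0.02083)/0.003285 = 43.79 kip.

R_Q = 43.79 kip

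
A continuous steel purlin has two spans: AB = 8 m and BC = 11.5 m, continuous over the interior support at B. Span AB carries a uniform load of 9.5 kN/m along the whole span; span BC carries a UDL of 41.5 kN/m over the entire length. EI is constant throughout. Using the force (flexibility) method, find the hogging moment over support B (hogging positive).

M_B = 435.8 kN·m

Take M_B as the redundant. Released structure: two simple spans AB and BC with a hinge at B.
End slopes at the hinge B, treating each span as simply supported:
  span AB: UDL 9.5: wL³/(24EI) = 202.7/EI
  span BC: UDL 41.5: wL³/(24EI) = 2630/EI
  relative rotation θ_0 = (202.7 + 2630)/EI = 2833/EI
A unit hogging moment at B produces rotation L₁/(3EI) + L₂/(3EI) = 6.5/EI.
Compatibility: M_B·(L₁+L₂)/(3EI) = θ_0, giving M_B = 435.8 kN·m (hogging).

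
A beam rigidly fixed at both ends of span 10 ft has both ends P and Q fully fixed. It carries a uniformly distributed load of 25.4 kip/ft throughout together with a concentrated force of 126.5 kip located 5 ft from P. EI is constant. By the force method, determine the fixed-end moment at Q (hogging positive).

Release both end moments; the primary structure is a simply-supported span PQ with redundants M_P and M_Q.
On the primary (simply-supported) span, the end slopes from the loading are:
  at P: UDL 25.4: wL³/(24EI) = 1058/EI
  at Q: UDL 25.4: wL³/(24EI) = 1058/EI
  at P: point load 126.5 at a = 5: Pab(L + b)/(6LEI) = 790.6/EI
  at Q: point load 126.5 at a = 5: Pab(L + a)/(6LEI) = 790.6/EI
  θ_P0 = 1849/EI,  θ_Q0 = 1849/EI
Flexibility coefficients: a unit moment at one end gives L/(3EI) there and L/(6EI) at the far end, so f₁₁ = f₂₂ = 3.333/EI and f₁₂ = f₂₁ = 1.667/EI.
Compatibility — zero rotation at each built-in end:
  3.333 M_P + 1.667 M_Q = 1849
  1.667 M_P + 3.333 M_Q = 1849
Solving the pair gives M_P = 369.8 kip·ft and M_Q = 369.8 kip·ft (hogging).

M_Q = 369.8 kip·ft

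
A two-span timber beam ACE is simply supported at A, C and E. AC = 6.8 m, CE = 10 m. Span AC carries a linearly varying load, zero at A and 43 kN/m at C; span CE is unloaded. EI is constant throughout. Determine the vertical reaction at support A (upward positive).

Insert a hinge at C; M_C is the redundant, and each span becomes simply supported.
Discontinuity in slope at C on the released structure — sum the simple-span end rotations:
  span AC: triangular load, peak 43: w₀L³/(45EI) = 300.5/EI
  relative rotation θ_0 = (300.5 + 0)/EI = 300.5/EI
A unit hogging moment at C produces rotation L₁/(3EI) + L₂/(3EI) = 5.6/EI.
Slope continuity at C: θ_0 = M_C·5.6/EI, so M_C = 300.5/5.6 = 53.65 kN·m (hogging).
Span AC, ΣM about A with M_C applied at C: R_C^{AC}·6.8 = 662.8 + 53.65, so R_C^{AC} = 105.4 kN and R_A = 146.2 − 105.4 = 40.84 kN.

R_A = 40.84 kN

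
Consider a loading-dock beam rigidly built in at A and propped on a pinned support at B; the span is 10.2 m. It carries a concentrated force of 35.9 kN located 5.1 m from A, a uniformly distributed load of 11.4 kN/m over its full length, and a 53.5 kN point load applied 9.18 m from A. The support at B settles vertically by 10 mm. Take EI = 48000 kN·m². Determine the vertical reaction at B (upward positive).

R_B = 98.97 kN

Release the roller at B. Primary structure: cantilever fixed at A.
Primary-structure tip deflection at B by superposition:
  point load 35.9 at a = 5.1: Pa²(3L − a)/(6EI) = 3968/EI
  UDL 11.4: wL⁴/(8EI) = 15425/EI
  point load 53.5 at a = 9.18: Pa²(3L − a)/(6EI) = 16096/EI
  δ_0 = 35489/EI
Tip deflection under a unit load at B: L³/(3EI) = 353.7/EI.
With EI = 48000 kN·m²: δ_0 = 0.73935 m and δ_{BB} = 0.00737 m/kN.
Compatibility — the beam at B must follow the support down by 0.01 m: δ_0 − R_B·δ_{BB} = 0.01, so R_B = (0.73935 − 0.01)/0.00737 = 98.97 kN.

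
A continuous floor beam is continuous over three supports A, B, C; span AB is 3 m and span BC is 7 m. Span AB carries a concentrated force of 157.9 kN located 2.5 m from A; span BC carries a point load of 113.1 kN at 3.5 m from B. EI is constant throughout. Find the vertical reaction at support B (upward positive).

R_B = 246.2 kN

Release continuity at B by inserting a hinge; the redundant is the internal moment M_B. The primary structure is two simply-supported spans AB and BC.
End slopes at the hinge B, treating each span as simply supported:
  span AB: point load 157.9 at a = 2.5: Pab(L + a)/(6LEI) = 60.31/EI
  span BC: point load 113.1 at a = 3.5: Pab(L + b)/(6LEI) = 346.4/EI
  relative rotation θ_0 = (60.31 + 346.4)/EI = 406.7/EI
A unit hogging moment at B produces rotation L₁/(3EI) + L₂/(3EI) = 3.333/EI.
Compatibility: M_B·(L₁+L₂)/(3EI) = θ_0, giving M_B = 122 kN·m (hogging).
Span AB, ΣM about A with M_B applied at B: R_B^{AB}·3 = 394.8 + 122, so R_B^{AB} = 172.3 kN and R_A = 157.9 − 172.3 = -14.35 kN.
Span BC, ΣM about C: R_B^{BC}·7 = 395.9 + 122, so R_B^{BC} = 73.98 kN and R_C = 113.1 − 73.98 = 39.12 kN.
R_B = 172.3 + 73.98 = 246.2 kN.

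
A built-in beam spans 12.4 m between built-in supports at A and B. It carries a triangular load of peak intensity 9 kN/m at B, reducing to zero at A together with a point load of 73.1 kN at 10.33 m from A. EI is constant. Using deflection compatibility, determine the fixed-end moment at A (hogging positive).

Take the two fixed-end moments M_A, M_B as redundants; the released structure is the simple span AB.
End rotations of the released simple span under the applied load (×1/EI):
  at A: triangular load, peak 9: 7w₀L³/(360EI) = 333.7/EI
  at B: triangular load, peak 9: w₀L³/(45EI) = 381.3/EI
  at A: point load 73.1 at a = 10.33: Pab(L + b)/(6LEI) = 304/EI
  at B: point load 73.1 at a = 10.33: Pab(L + a)/(6LEI) = 477.5/EI
  θ_A0 = 637.7/EI,  θ_B0 = 858.9/EI
Flexibility coefficients: a unit moment at one end gives L/(3EI) there and L/(6EI) at the far end, so f₁₁ = f₂₂ = 4.133/EI and f₁₂ = f₂₁ = 2.067/EI.
Compatibility — zero rotation at each built-in end:
  4.133 M_A + 2.067 M_B = 637.7
  2.067 M_A + 4.133 M_B = 858.9
Solving the pair gives M_A = 67.17 kN·m and M_B = 174.2 kN·m (hogging).

M_A = 67.17 kN·m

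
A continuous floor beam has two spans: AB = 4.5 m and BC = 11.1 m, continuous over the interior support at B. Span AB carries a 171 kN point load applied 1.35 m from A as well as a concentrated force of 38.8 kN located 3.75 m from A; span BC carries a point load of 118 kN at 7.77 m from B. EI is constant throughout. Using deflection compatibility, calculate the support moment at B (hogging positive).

M_B = 163.9 kN·m

Release continuity at B by inserting a hinge; the redundant is the internal moment M_B. The primary structure is two simply-supported spans AB and BC.
Rotations at B on the released spans (each span's end-slope, ×1/EI):
  span AB: point load 171 at a = 1.35: Pab(L + a)/(6LEI) = 157.6/EI
  span AB: point load 38.8 at a = 3.75: Pab(L + a)/(6LEI) = 33.34/EI
  span BC: point load 118 at a = 7.77: Pab(L + b)/(6LEI) = 661.5/EI
  relative rotation θ_0 = (190.9 + 661.5)/EI = 852.4/EI
A unit hogging moment at B produces rotation L₁/(3EI) + L₂/(3EI) = 5.2/EI.
Slope continuity at B: θ_0 = M_B·5.2/EI, so M_B = 852.4/5.2 = 163.9 kN·m (hogging).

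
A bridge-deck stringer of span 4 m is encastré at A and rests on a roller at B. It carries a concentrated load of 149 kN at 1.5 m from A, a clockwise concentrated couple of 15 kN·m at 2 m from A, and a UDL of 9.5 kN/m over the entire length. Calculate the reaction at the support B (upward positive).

R_B = 45.97 kN

Take the reaction at B as the redundant and release it; the primary structure is a cantilever fixed at A.
Downward deflection at the released point B due to the loads:
  point load 149 at a = 1.5: Pa²(3L − a)/(6EI) = 586.7/EI
  clockwise couple 15 at a = 2: M₀a(2L − a)/(2EI) = 90/EI
  UDL 9.5: wL⁴/(8EI) = 304/EI
  δ_0 = 980.7/EI
Flexibility coefficient — unit upward force at B: δ_{BB} = L³/(3EI) = 21.33/EI.
The prop prevents deflection at B: R_B = δ_0/δ_{BB} = 980.7/21.33 = 45.97 kN.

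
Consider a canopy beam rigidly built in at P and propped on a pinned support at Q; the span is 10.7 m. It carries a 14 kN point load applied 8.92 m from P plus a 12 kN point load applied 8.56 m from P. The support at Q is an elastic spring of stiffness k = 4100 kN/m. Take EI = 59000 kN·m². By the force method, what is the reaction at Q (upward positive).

Choose R_Q as the redundant. The primary structure is the cantilever fixed at P.
Free-end deflection of the primary structure under the applied loading (downward +):
  point load 14 at a = 8.92: Pa²(3L − a)/(6EI) = 4303/EI
  point load 12 at a = 8.56: Pa²(3L − a)/(6EI) = 3450/EI
  δ_0 = 7753/EI
Tip deflection under a unit load at Q: L³/(3EI) = 408.3/EI.
With EI = 59000 kN·m²: δ_0 = 0.13141 m and δ_{QQ} = 0.006921 m/kN.
Compatibility — the spring shortens by R_Q/k under the reaction it provides: δ_0 − R_Q·δ_{QQ} = R_Q/k. With 1/k = 0.000244 m/kN, R_Q = δ_0 / (δ_{QQ} + 1/k) = 0.13141 / (0.006921 + 0.000244) = 18.34 kN.

R_Q = 18.34 kN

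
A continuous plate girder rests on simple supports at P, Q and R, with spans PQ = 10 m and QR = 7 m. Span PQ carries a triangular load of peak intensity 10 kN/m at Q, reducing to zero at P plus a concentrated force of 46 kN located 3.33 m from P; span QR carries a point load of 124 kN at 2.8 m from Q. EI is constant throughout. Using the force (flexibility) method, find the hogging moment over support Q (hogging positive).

M_Q = 147.9 kN·m

Release continuity at Q by inserting a hinge; the redundant is the internal moment M_Q. The primary structure is two simply-supported spans PQ and QR.
End slopes at the hinge Q, treating each span as simply supported:
  span PQ: triangular load, peak 10: w₀L³/(45EI) = 222.2/EI
  span PQ: point load 46 at a = 3.33: Pab(L + a)/(6LEI) = 227/EI
  span QR: point load 124 at a = 2.8: Pab(L + b)/(6LEI) = 388.9/EI
  relative rotation θ_0 = (449.2 + 388.9)/EI = 838.1/EI
A unit hogging moment at Q produces rotation L₁/(3EI) + L₂/(3EI) = 5.667/EI.
Slope continuity at Q: θ_0 = M_Q·5.667/EI, so M_Q = 838.1/5.667 = 147.9 kN·m (hogging).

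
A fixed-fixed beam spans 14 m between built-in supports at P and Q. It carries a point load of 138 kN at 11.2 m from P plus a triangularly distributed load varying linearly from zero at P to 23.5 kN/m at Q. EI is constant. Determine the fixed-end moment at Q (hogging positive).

M_Q = 477.6 kN·m

Release both end moments; the primary structure is a simply-supported span PQ with redundants M_P and M_Q.
On the primary (simply-supported) span, the end slopes from the loading are:
  at P: point load 138 at a = 11.2: Pab(L + b)/(6LEI) = 865.5/EI
  at Q: point load 138 at a = 11.2: Pab(L + a)/(6LEI) = 1298/EI
  at P: triangular load, peak 23.5: 7w₀L³/(360EI) = 1254/EI
  at Q: triangular load, peak 23.5: w₀L³/(45EI) = 1433/EI
  θ_P0 = 2119/EI,  θ_Q0 = 2731/EI
Flexibility coefficients: a unit moment at one end gives L/(3EI) there and L/(6EI) at the far end, so f₁₁ = f₂₂ = 4.667/EI and f₁₂ = f₂₁ = 2.333/EI.
Compatibility — zero rotation at each built-in end:
  4.667 M_P + 2.333 M_Q = 2119
  2.333 M_P + 4.667 M_Q = 2731
Solving the pair gives M_P = 215.4 kN·m and M_Q = 477.6 kN·m (hogging).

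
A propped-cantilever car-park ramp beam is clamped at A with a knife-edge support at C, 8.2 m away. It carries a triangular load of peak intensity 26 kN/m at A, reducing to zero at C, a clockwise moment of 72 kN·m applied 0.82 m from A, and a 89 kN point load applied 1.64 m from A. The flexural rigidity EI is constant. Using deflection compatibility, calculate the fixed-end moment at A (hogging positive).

Take the reaction at C as the redundant and release it; the primary structure is a cantilever fixed at A.
Primary-structure tip deflection at C by superposition:
  triangular load, peak 26 at the fixed end: w₀L⁴/(30EI) = 3918/EI
  clockwise couple 72 at a = 0.82: M₀a(2L − a)/(2EI) = 459.9/EI
  point load 89 at a = 1.64: Pa²(3L − a)/(6EI) = 916/EI
  δ_0 = 5294/EI
Flexibility coefficient — unit upward force at C: δ_{CC} = L³/(3EI) = 183.8/EI.
The prop prevents deflection at C: R_C = δ_0/δ_{CC} = 5294/183.8 = 28.81 kN.
Moment equilibrium about A: M_A = Σ(load moments about A) − R_C·L = 509.3 − 28.81×8.2 = 273.1 kN·m.

M_A = 273.1 kN·m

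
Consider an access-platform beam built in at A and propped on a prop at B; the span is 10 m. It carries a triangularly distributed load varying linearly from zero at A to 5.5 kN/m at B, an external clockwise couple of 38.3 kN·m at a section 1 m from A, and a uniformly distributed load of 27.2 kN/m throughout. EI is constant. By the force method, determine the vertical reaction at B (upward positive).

R_B = 118.2 kN

Release the roller at B. Primary structure: cantilever fixed at A.
Deflection at B on the released cantilever, summing each load's contribution:
  triangular load, peak 5.5 at the free end: 11w₀L⁴/(120EI) = 5042/EI
  clockwise couple 38.3 at a = 1: M₀a(2L − a)/(2EI) = 363.9/EI
  UDL 27.2: wL⁴/(8EI) = 34000/EI
  δ_0 = 39406/EI
Flexibility coefficient — unit upward force at B: δ_{BB} = L³/(3EI) = 333.3/EI.
The prop prevents deflection at B: R_B = δ_0/δ_{BB} = 39406/333.3 = 118.2 kN.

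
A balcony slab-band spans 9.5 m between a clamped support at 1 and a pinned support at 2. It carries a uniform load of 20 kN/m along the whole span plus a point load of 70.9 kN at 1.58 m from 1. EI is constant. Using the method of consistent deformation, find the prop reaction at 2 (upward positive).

Take the reaction at 2 as the redundant and release it; the primary structure is a cantilever fixed at 1.
Downward deflection at the released point 2 due to the loads:
  UDL 20: wL⁴/(8EI) = 20363/EI
  point load 70.9 at a = 1.58: Pa²(3L − a)/(6EI) = 794.1/EI
  δ_0 = 21157/EI
Tip deflection under a unit load at 2: L³/(3EI) = 285.8/EI.
The prop prevents deflection at 2: R_2 = δ_0/δ_{22} = 21157/285.8 = 74.03 kN.

R_2 = 74.03 kN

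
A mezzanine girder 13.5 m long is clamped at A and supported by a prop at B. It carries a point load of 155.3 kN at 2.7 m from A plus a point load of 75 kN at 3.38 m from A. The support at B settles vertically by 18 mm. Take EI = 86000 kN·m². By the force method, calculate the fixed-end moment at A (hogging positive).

Take the reaction at B as the redundant and release it; the primary structure is a cantilever fixed at A.
Downward deflection at the released point B due to the loads:
  point load 155.3 at a = 2.7: Pa²(3L − a)/(6EI) = 7132/EI
  point load 75 at a = 3.38: Pa²(3L − a)/(6EI) = 5301/EI
  δ_0 = 12433/EI
Flexibility coefficient — unit upward force at B: δ_{BB} = L³/(3EI) = 820.1/EI.
With EI = 86000 kN·m²: δ_0 = 0.14457 m and δ_{BB} = 0.009536 m/kN.
Compatibility — the beam at B must follow the support down by 0.018 m: δ_0 − R_B·δ_{BB} = 0.018, so R_B = (0.14457 − 0.018)/0.009536 = 13.27 kN.
Moment equilibrium about A: M_A = Σ(load moments about A) − R_B·L = 672.8 − 13.27×13.5 = 493.6 kN·m.

M_A = 493.6 kN·m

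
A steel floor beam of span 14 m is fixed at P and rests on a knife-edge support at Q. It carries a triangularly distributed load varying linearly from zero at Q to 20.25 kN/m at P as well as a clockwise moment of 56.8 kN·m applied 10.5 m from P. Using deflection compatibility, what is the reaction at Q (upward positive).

Remove the prop at Q; the released (primary) structure is a cantilever built in at P.
Primary-structure tip deflection at Q by superposition:
  triangular load, peak 20.25 at the fixed end: w₀L⁴/(30EI) = 25931/EI
  clockwise couple 56.8 at a = 10.5: M₀a(2L − a)/(2EI) = 5218/EI
  δ_0 = 31149/EI
Flexibility coefficient — unit upward force at Q: δ_{QQ} = L³/(3EI) = 914.7/EI.
Compatibility at Q: δ_0 − R_Q·δ_{QQ} = 0, so R_Q = 31149/914.7 = 34.06 kN.

R_Q = 34.06 kN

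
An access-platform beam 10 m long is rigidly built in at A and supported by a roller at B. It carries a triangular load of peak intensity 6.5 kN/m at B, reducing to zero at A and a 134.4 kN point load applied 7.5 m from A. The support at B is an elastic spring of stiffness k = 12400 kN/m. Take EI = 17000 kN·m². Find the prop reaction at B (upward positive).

Take the reaction at B as the redundant and release it; the primary structure is a cantilever fixed at A.
Free-end deflection of the primary structure under the applied loading (downward +):
  triangular load, peak 6.5 at the free end: 11w₀L⁴/(120EI) = 5958/EI
  point load 134.4 at a = 7.5: Pa²(3L − a)/(6EI) = 28350/EI
  δ_0 = 34308/EI
Flexibility coefficient — unit upward force at B: δ_{BB} = L³/(3EI) = 333.3/EI.
With EI = 17000 kN·m²: δ_0 = 2.0181 m and δ_{BB} = 0.019608 m/kN.
Compatibility — the spring shortens by R_B/k under the reaction it provides: δ_0 − R_B·δ_{BB} = R_B/k. With 1/k = 0.000081 m/kN, R_B = δ_0 / (δ_{BB} + 1/k) = 2.0181 / (0.019608 + 0.000081) = 102.5 kN.

R_B = 102.5 kN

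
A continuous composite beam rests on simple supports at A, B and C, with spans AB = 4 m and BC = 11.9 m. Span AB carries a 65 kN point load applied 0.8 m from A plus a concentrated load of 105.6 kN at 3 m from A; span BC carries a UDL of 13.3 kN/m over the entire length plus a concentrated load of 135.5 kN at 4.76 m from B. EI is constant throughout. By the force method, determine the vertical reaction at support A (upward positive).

R_A = -29.5 kN

Release continuity at B by inserting a hinge; the redundant is the internal moment M_B. The primary structure is two simply-supported spans AB and BC.
Rotations at B on the released spans (each span's end-slope, ×1/EI):
  span AB: point load 65 at a = 0.8: Pab(L + a)/(6LEI) = 33.28/EI
  span AB: point load 105.6 at a = 3: Pab(L + a)/(6LEI) = 92.4/EI
  span BC: UDL 13.3: wL³/(24EI) = 933.9/EI
  span BC: point load 135.5 at a = 4.76: Pab(L + b)/(6LEI) = 1228/EI
  relative rotation θ_0 = (125.7 + 2162)/EI = 2288/EI
A unit hogging moment at B produces rotation L₁/(3EI) + L₂/(3EI) = 5.3/EI.
Slope continuity at B: θ_0 = M_B·5.3/EI, so M_B = 2288/5.3 = 431.6 kN·m (hogging).
Span AB, ΣM about A with M_B applied at B: R_B^{AB}·4 = 368.8 + 431.6, so R_B^{AB} = 200.1 kN and R_A = 170.6 − 200.1 = -29.5 kN.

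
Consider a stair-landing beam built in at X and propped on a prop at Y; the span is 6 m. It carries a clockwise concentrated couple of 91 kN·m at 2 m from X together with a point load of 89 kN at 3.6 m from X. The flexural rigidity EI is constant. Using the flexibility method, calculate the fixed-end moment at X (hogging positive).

M_X = 104.9 kN·m

Release the roller at Y. Primary structure: cantilever fixed at X.
Deflection at Y on the released cantilever, summing each load's contribution:
  clockwise couple 91 at a = 2: M₀a(2L − a)/(2EI) = 910/EI
  point load 89 at a = 3.6: Pa²(3L − a)/(6EI) = 2768/EI
  δ_0 = 3678/EI
Tip deflection under a unit load at Y: L³/(3EI) = 72/EI.
Compatibility at Y: δ_0 − R_Y·δ_{YY} = 0, so R_Y = 3678/72 = 51.09 kN.
Moment equilibrium about X: M_X = Σ(load moments about X) − R_Y·L = 411.4 − 51.09×6 = 104.9 kN·m.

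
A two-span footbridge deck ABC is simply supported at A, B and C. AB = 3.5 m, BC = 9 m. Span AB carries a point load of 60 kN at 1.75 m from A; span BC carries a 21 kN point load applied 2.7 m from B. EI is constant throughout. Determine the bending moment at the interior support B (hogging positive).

Release continuity at B by inserting a hinge; the redundant is the internal moment M_B. The primary structure is two simply-supported spans AB and BC.
End slopes at the hinge B, treating each span as simply supported:
  span AB: point load 60 at a = 1.75: Pab(L + a)/(6LEI) = 45.94/EI
  span BC: point load 21 at a = 2.7: Pab(L + b)/(6LEI) = 101.2/EI
  relative rotation θ_0 = (45.94 + 101.2)/EI = 147.1/EI
A unit hogging moment at B produces rotation L₁/(3EI) + L₂/(3EI) = 4.167/EI.
Slope continuity at B: θ_0 = M_B·4.167/EI, so M_B = 147.1/4.167 = 35.32 kN·m (hogging).

M_B = 35.32 kN·m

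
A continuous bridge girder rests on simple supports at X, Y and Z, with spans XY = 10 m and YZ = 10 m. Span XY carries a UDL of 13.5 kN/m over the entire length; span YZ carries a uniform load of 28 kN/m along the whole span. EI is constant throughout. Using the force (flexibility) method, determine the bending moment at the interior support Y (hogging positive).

Release continuity at Y by inserting a hinge; the redundant is the internal moment M_Y. The primary structure is two simply-supported spans XY and YZ.
Discontinuity in slope at Y on the released structure — sum the simple-span end rotations:
  span XY: UDL 13.5: wL³/(24EI) = 562.5/EI
  span YZ: UDL 28: wL³/(24EI) = 1167/EI
  relative rotation θ_0 = (562.5 + 1167)/EI = 1729/EI
A unit hogging moment at Y produces rotation L₁/(3EI) + L₂/(3EI) = 6.667/EI.
Compatibility: M_Y·(L₁+L₂)/(3EI) = θ_0, giving M_Y = 259.4 kN·m (hogging).

M_Y = 259.4 kN·m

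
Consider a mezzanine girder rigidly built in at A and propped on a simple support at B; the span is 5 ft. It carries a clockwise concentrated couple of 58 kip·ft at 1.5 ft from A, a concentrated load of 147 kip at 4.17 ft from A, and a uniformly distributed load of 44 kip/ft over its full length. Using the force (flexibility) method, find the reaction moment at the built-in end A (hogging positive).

Choose R_B as the redundant. The primary structure is the cantilever fixed at A.
Primary-structure tip deflection at B by superposition:
  clockwise couple 58 at a = 1.5: M₀a(2L − a)/(2EI) = 369.8/EI
  point load 147 at a = 4.17: Pa²(3L − a)/(6EI) = 4614/EI
  UDL 44: wL⁴/(8EI) = 3438/EI
  δ_0 = 8421/EI
Flexibility coefficient — unit upward force at B: δ_{BB} = L³/(3EI) = 41.67/EI.
Compatibility at B: δ_0 − R_B·δ_{BB} = 0, so R_B = 8421/41.67 = 202.1 kip.
Moment equilibrium about A: M_A = Σ(load moments about A) − R_B·L = 1221 − 202.1×5 = 210.5 kip·ft.

M_A = 210.5 kip·ft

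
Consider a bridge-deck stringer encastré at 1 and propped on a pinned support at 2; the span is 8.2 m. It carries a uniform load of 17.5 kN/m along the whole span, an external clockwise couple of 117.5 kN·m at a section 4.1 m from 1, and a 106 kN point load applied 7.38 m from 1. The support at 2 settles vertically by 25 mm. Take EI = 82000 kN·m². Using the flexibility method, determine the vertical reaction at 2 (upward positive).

Choose R_2 as the redundant. The primary structure is the cantilever fixed at 1.
Free-end deflection of the primary structure under the applied loading (downward +):
  UDL 17.5: wL⁴/(8EI) = 9890/EI
  clockwise couple 117.5 at a = 4.1: M₀a(2L − a)/(2EI) = 2963/EI
  point load 106 at a = 7.38: Pa²(3L − a)/(6EI) = 16569/EI
  δ_0 = 29422/EI
Flexibility coefficient — unit upward force at 2: δ_{22} = L³/(3EI) = 183.8/EI.
With EI = 82000 kN·m²: δ_0 = 0.35881 m and δ_{22} = 0.002241 m/kN.
Compatibility — the beam at 2 must follow the support down by 0.025 m: δ_0 − R_2·δ_{22} = 0.025, so R_2 = (0.35881 − 0.025)/0.002241 = 148.9 kN.

R_2 = 148.9 kN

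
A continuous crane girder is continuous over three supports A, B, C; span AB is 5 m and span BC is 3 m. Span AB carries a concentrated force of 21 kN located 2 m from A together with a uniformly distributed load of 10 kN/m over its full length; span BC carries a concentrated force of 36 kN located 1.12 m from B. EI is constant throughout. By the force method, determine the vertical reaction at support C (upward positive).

Release continuity at B by inserting a hinge; the redundant is the internal moment M_B. The primary structure is two simply-supported spans AB and BC.
Rotations at B on the released spans (each span's end-slope, ×1/EI):
  span AB: point load 21 at a = 2: Pab(L + a)/(6LEI) = 29.4/EI
  span AB: UDL 10: wL³/(24EI) = 52.08/EI
  span BC: point load 36 at a = 1.12: Pab(L + b)/(6LEI) = 20.55/EI
  relative rotation θ_0 = (81.48 + 20.55)/EI = 102/EI
A unit hogging moment at B produces rotation L₁/(3EI) + L₂/(3EI) = 2.667/EI.
Slope continuity at B: θ_0 = M_B·2.667/EI, so M_B = 102/2.667 = 38.26 kN·m (hogging).
Span BC, ΣM about C: R_B^{BC}·3 = 67.68 + 38.26, so R_B^{BC} = 35.31 kN and R_C = 36 − 35.31 = 0.6858 kN.

R_C = 0.6858 kN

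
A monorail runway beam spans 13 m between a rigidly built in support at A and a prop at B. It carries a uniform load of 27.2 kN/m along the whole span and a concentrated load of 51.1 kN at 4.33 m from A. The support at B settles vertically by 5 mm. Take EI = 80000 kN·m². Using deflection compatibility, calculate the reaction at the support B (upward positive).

Choose R_B as the redundant. The primary structure is the cantilever fixed at A.
Deflection at B on the released cantilever, summing each load's contribution:
  UDL 27.2: wL⁴/(8EI) = 97107/EI
  point load 51.1 at a = 4.33: Pa²(3L − a)/(6EI) = 5536/EI
  δ_0 = 102643/EI
Flexibility coefficient — unit upward force at B: δ_{BB} = L³/(3EI) = 732.3/EI.
With EI = 80000 kN·m²: δ_0 = 1.283 m and δ_{BB} = 0.009154 m/kN.
Compatibility — the beam at B must follow the support down by 0.005 m: δ_0 − R_B·δ_{BB} = 0.005, so R_B = (1.283 − 0.005)/0.009154 = 139.6 kN.

R_B = 139.6 kN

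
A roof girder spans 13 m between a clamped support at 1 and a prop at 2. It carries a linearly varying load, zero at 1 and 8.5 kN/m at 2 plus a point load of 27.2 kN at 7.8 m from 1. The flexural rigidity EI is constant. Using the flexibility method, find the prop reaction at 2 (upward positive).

Take the reaction at 2 as the redundant and release it; the primary structure is a cantilever fixed at 1.
Downward deflection at the released point 2 due to the loads:
  triangular load, peak 8.5 at the free end: 11w₀L⁴/(120EI) = 22254/EI
  point load 27.2 at a = 7.8: Pa²(3L − a)/(6EI) = 8605/EI
  δ_0 = 30859/EI
Tip deflection under a unit load at 2: L³/(3EI) = 732.3/EI.
Compatibility at 2: δ_0 − R_2·δ_{22} = 0, so R_2 = 30859/732.3 = 42.14 kN.

R_2 = 42.14 kN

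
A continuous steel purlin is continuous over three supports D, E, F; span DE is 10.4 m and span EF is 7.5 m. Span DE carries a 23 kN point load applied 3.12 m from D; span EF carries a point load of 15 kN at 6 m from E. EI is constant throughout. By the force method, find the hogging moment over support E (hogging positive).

Release continuity at E by inserting a hinge; the redundant is the internal moment M_E. The primary structure is two simply-supported spans DE and EF.
End slopes at the hinge E, treating each span as simply supported:
  span DE: point load 23 at a = 3.12: Pab(L + a)/(6LEI) = 113.2/EI
  span EF: point load 15 at a = 6: Pab(L + b)/(6LEI) = 27/EI
  relative rotation θ_0 = (113.2 + 27)/EI = 140.2/EI
A unit hogging moment at E produces rotation L₁/(3EI) + L₂/(3EI) = 5.967/EI.
Compatibility: M_E·(L₁+L₂)/(3EI) = θ_0, giving M_E = 23.5 kN·m (hogging).

M_E = 23.5 kN·m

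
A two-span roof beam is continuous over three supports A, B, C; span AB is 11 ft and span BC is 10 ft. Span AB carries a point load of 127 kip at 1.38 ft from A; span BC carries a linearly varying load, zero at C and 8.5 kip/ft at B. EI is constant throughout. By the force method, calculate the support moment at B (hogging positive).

Insert a hinge at B; M_B is the redundant, and each span becomes simply supported.
Rotations at B on the released spans (each span's end-slope, ×1/EI):
  span AB: point load 127 at a = 1.38: Pab(L + a)/(6LEI) = 316.3/EI
  span BC: triangular load, peak 8.5: w₀L³/(45EI) = 188.9/EI
  relative rotation θ_0 = (316.3 + 188.9)/EI = 505.1/EI
A unit hogging moment at B produces rotation L₁/(3EI) + L₂/(3EI) = 7/EI.
Slope continuity at B: θ_0 = M_B·7/EI, so M_B = 505.1/7 = 72.16 kip·ft (hogging).

M_B = 72.16 kip·ft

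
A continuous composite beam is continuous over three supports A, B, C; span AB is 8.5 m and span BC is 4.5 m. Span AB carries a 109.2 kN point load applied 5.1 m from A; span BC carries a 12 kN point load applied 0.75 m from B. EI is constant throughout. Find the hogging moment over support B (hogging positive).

M_B = 118.9 kN·m

Release continuity at B by inserting a hinge; the redundant is the internal moment M_B. The primary structure is two simply-supported spans AB and BC.
Rotations at B on the released spans (each span's end-slope, ×1/EI):
  span AB: point load 109.2 at a = 5.1: Pab(L + a)/(6LEI) = 504.9/EI
  span BC: point load 12 at a = 0.75: Pab(L + b)/(6LEI) = 10.31/EI
  relative rotation θ_0 = (504.9 + 10.31)/EI = 515.3/EI
A unit hogging moment at B produces rotation L₁/(3EI) + L₂/(3EI) = 4.333/EI.
Compatibility: M_B·(L₁+L₂)/(3EI) = θ_0, giving M_B = 118.9 kN·m (hogging).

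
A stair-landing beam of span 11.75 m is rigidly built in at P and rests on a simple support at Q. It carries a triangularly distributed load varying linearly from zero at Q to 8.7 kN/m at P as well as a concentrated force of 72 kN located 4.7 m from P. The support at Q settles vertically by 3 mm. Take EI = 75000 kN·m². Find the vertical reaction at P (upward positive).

Choose R_Q as the redundant. The primary structure is the cantilever fixed at P.
Deflection at Q on the released cantilever, summing each load's contribution:
  triangular load, peak 8.7 at the fixed end: w₀L⁴/(30EI) = 5528/EI
  point load 72 at a = 4.7: Pa²(3L − a)/(6EI) = 8098/EI
  δ_0 = 13626/EI
Flexibility coefficient — unit upward force at Q: δ_{QQ} = L³/(3EI) = 540.7/EI.
With EI = 75000 kN·m²: δ_0 = 0.18168 m and δ_{QQ} = 0.00721 m/kN.
Compatibility — the beam at Q must follow the support down by 0.003 m: δ_0 − R_Q·δ_{QQ} = 0.003, so R_Q = (0.18168 − 0.003)/0.00721 = 24.78 kN.
Vertical equilibrium: R_P = ΣP − R_Q = 123.1 − 24.78 = 98.33 kN.

R_P = 98.33 kN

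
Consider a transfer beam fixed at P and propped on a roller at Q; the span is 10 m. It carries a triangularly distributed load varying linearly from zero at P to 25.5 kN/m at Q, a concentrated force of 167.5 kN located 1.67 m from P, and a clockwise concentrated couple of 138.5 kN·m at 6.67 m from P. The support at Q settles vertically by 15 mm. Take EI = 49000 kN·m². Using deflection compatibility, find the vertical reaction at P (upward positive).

R_P = 202 kN

Choose R_Q as the redundant. The primary structure is the cantilever fixed at P.
Downward deflection at the released point Q due to the loads:
  triangular load, peak 25.5 at the free end: 11w₀L⁴/(120EI) = 23375/EI
  point load 167.5 at a = 1.67: Pa²(3L − a)/(6EI) = 2206/EI
  clockwise couple 138.5 at a = 6.67: M₀a(2L − a)/(2EI) = 6157/EI
  δ_0 = 31738/EI
Flexibility coefficient — unit upward force at Q: δ_{QQ} = L³/(3EI) = 333.3/EI.
With EI = 49000 kN·m²: δ_0 = 0.64771 m and δ_{QQ} = 0.006803 m/kN.
Compatibility — the beam at Q must follow the support down by 0.015 m: δ_0 − R_Q·δ_{QQ} = 0.015, so R_Q = (0.64771 − 0.015)/0.006803 = 93.01 kN.
Vertical equilibrium: R_P = ΣP − R_Q = 295 − 93.01 = 202 kN.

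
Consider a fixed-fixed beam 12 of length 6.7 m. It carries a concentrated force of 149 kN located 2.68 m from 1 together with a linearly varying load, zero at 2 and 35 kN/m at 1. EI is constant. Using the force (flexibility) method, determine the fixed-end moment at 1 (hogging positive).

M_1 = 222.3 kN·m

Release both end moments; the primary structure is a simply-supported span 12 with redundants M_1 and M_2.
End rotations of the released simple span under the applied load (×1/EI):
  at 1: point load 149 at a = 2.68: Pab(L + b)/(6LEI) = 428.1/EI
  at 2: point load 149 at a = 2.68: Pab(L + a)/(6LEI) = 374.6/EI
  at 1: triangular load, peak 35: w₀L³/(45EI) = 233.9/EI
  at 2: triangular load, peak 35: 7w₀L³/(360EI) = 204.7/EI
  θ_10 = 662/EI,  θ_20 = 579.2/EI
Flexibility coefficients: a unit moment at one end gives L/(3EI) there and L/(6EI) at the far end, so f₁₁ = f₂₂ = 2.233/EI and f₁₂ = f₂₁ = 1.117/EI.
Compatibility — zero rotation at each built-in end:
  2.233 M_1 + 1.117 M_2 = 662
  1.117 M_1 + 2.233 M_2 = 579.2
Solving the pair gives M_1 = 222.3 kN·m and M_2 = 148.2 kN·m (hogging).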